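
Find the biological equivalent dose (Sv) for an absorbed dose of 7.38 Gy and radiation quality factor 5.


H = D * Q
H = 7.38 * 5
H = 36.900 Sv

36.900


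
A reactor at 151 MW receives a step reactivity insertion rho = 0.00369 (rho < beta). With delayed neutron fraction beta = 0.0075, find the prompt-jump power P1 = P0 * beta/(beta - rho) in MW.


P1/P0 = beta / (beta - rho)
P1/P0 = 0.0075 / (0.0075 - 0.00369) = 1.968504
P1 = 151 * 1.968504 = 297.24 MW

297.24


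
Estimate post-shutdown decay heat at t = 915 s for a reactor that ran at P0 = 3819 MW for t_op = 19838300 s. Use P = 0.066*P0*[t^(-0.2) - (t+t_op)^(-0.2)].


P/P0 = 0.066 * [t^(-0.2) - (t + t_op)^(-0.2)]
P/P0 = 0.066 * [915^(-0.2) - (915 + 19838300)^(-0.2)]
P/P0 = 0.066 * [0.2556912 - 0.03471324] = 0.01458455
P = 3819 * 0.01458455 = 55.698 MW

55.698


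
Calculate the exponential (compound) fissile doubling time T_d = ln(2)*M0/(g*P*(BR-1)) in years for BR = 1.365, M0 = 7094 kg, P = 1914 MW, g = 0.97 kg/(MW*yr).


Breeding gain G = BR - 1 = 1.365 - 1 = 0.365
Fissile production rate = g * P * G = 0.97 * 1914 * 0.365 = 677.6517 kg/yr
T_d = ln(2) * M0 / (g * P * G)
T_d = ln(2) * 7094 / 677.6517 = 7.2562 yr

7.2562


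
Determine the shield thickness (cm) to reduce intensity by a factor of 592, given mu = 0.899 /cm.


x = ln(factor) / mu
x = ln(592) / 0.899
x = 7.1007 cm

7.1007


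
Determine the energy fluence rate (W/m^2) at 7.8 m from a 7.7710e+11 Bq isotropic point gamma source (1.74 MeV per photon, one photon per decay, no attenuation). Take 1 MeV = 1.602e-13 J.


psi = A * E * 1.602e-13 / (4*pi*r^2)
psi = 7.7710e+11 * 1.74 * 1.602e-13 / (4*pi*7.8^2)
psi = 2.8333e-04 W/m^2

2.8333e-04


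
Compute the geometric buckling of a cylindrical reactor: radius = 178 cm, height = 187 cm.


B^2 = (2.405/R)^2 + (pi/H)^2
B^2 = (2.405/178)^2 + (pi/187)^2
B^2 = 4.6479e-04 /cm^2

4.6479e-04


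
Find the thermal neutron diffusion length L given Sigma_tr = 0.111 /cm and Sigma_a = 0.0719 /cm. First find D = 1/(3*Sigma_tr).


D = 1 / (3 * Sigma_tr) = 1 / (3 * 0.111) = 3.003003 cm
L = sqrt(D / Sigma_a)
L = sqrt(3.003003 / 0.0719)
L = 6.4627 cm

6.4627


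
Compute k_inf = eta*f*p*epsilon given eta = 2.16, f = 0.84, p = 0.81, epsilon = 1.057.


k_inf = eta * f * p * epsilon
k_inf = 2.16 * 0.84 * 0.81 * 1.057
k_inf = 1.5534

1.5534


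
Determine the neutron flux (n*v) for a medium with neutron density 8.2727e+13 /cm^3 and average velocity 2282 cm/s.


phi = n * v
phi = 8.2727e+13 * 2282
phi = 1.8878e+17 /cm^2/s

1.8878e+17


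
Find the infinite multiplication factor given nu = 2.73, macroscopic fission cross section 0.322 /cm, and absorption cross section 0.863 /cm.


k_inf = nu * Sigma_f / Sigma_a
k_inf = 2.73 * 0.322 / 0.863
k_inf = 1.0186

1.0186


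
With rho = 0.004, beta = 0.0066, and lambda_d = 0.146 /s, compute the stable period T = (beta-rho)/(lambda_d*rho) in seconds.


T = (beta - rho) / (lambda_d * rho)
T = (0.0066 - 0.004) / (0.146 * 0.004)
T = 4.4521 s

4.4521


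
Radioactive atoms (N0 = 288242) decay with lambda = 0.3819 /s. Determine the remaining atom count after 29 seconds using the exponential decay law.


N = N0 * exp(-lambda * t)
N = 288242 * exp(-0.3819 * 29)
N = 4.4658

4.4658


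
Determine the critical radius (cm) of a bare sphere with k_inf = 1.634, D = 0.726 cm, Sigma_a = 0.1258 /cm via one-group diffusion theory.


L^2 = D / Sigma_a = 0.726 / 0.1258 = 5.771065 cm^2
B_m^2 = (k_inf - 1) / L^2 = (1.634 - 1) / 5.771065 = 0.1098584 /cm^2
For a bare sphere: B_g = pi/R, so R_c = pi / sqrt(B_m^2)
R_c = pi / sqrt(0.1098584) = 9.4784 cm

9.4784


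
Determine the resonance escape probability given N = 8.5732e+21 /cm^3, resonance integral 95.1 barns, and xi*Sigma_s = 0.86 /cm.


p = exp(-N * I * 1e-24 / (xi*Sigma_s))
p = exp(-8.5732e+21 * 95.1 * 1e-24 / 0.86)
p = 0.38750

0.38750


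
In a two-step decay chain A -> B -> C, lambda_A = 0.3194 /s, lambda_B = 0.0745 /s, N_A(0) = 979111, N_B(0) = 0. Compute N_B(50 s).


N_B(t) = lambda_A * N_A0 / (lambda_B - lambda_A) * [exp(-lambda_A*t) - exp(-lambda_B*t)]
exp(-0.3194*50) = 1.159624e-07; exp(-0.0745*50) = 0.02411310
N_B = 0.3194 * 979111 / (0.0745 - 0.3194) * (1.159624e-07 - 0.02411310)
N_B = 30791

30791


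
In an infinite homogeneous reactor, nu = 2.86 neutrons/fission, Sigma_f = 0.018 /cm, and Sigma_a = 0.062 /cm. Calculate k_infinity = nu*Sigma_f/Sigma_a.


k_inf = nu * Sigma_f / Sigma_a
k_inf = 2.86 * 0.018 / 0.062
k_inf = 0.83032

0.83032


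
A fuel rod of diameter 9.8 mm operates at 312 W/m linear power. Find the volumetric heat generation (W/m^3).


r = D / 2 / 1000 = 9.8 / 2 / 1000 = 0.0049 m
q''' = q' / (pi * r^2)
q''' = 312 / (pi * 0.0049^2)
q''' = 4.1363e+06 W/m^3

4.1363e+06


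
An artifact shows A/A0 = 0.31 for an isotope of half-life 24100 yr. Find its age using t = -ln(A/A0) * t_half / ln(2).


lambda = ln(2) / t_half = ln(2) / 24100 = 2.876129e-05 /yr
t = -ln(A/A0) / lambda
t = -ln(0.31) / 2.876129e-05
t = 40721 yr

40721


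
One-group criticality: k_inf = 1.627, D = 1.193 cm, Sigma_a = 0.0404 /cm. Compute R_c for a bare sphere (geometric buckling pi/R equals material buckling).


L^2 = D / Sigma_a = 1.193 / 0.0404 = 29.52970 cm^2
B_m^2 = (k_inf - 1) / L^2 = (1.627 - 1) / 29.52970 = 0.02123286 /cm^2
For a bare sphere: B_g = pi/R, so R_c = pi / sqrt(B_m^2)
R_c = pi / sqrt(0.02123286) = 21.560 cm

21.560


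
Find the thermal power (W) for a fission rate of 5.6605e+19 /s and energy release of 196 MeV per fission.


P = fission_rate * E_MeV * 1.602e-13
P = 5.6605e+19 * 196 * 1.602e-13
P = 1.7774e+09 W

1.7774e+09


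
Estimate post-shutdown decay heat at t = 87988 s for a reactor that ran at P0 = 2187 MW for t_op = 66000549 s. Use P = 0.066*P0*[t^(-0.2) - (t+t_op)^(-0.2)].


P/P0 = 0.066 * [t^(-0.2) - (t + t_op)^(-0.2)]
P/P0 = 0.066 * [87988^(-0.2) - (87988 + 66000549)^(-0.2)]
P/P0 = 0.066 * [0.1025924 - 0.02728819] = 0.004970078
P = 2187 * 0.004970078 = 10.870 MW

10.870


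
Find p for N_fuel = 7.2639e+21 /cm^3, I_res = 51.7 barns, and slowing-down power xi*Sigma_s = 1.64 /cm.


p = exp(-N * I * 1e-24 / (xi*Sigma_s))
p = exp(-7.2639e+21 * 51.7 * 1e-24 / 1.64)
p = 0.79534

0.79534


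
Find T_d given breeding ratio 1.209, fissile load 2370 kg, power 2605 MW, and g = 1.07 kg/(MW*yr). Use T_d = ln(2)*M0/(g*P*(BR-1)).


Breeding gain G = BR - 1 = 1.209 - 1 = 0.209
Fissile production rate = g * P * G = 1.07 * 2605 * 0.209 = 582.55615 kg/yr
T_d = ln(2) * M0 / (g * P * G)
T_d = ln(2) * 2370 / 582.55615 = 2.8199 yr

2.8199


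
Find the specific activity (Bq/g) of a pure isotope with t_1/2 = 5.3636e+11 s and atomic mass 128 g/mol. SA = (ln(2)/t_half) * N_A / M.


lambda = ln(2) / t_half = ln(2) / 5.3636e+11 = 1.292317e-12 /s
SA = lambda * N_A / M
SA = 1.292317e-12 * 6.022e23 / 128
SA = 6.0799e+09 Bq/g

6.0799e+09


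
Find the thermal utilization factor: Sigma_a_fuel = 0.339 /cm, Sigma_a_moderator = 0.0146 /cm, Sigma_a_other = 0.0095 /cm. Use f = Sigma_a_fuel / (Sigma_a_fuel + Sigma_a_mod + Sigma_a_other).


f = Sigma_a_fuel / (Sigma_a_fuel + Sigma_a_mod + Sigma_a_other)
f = 0.339 / (0.339 + 0.0146 + 0.0095)
f = 0.93363

0.93363


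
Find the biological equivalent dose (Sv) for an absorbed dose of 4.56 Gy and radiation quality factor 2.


H = D * Q
H = 4.56 * 2
H = 9.1200 Sv

9.1200


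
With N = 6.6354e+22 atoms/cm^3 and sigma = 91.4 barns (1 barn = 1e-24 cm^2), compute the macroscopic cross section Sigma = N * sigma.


Sigma = N * sigma_barns * 1e-24
Sigma = 6.6354e+22 * 91.4 * 1e-24
Sigma = 6.0648 /cm

6.0648


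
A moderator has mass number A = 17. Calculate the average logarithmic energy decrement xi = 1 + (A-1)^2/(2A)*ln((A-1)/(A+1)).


xi = 1 + (A-1)^2/(2A) * ln((A-1)/(A+1))
xi = 1 + (17-1)^2/(2*17) * ln((17-1)/(17 +1))
xi = 0.11316

0.11316


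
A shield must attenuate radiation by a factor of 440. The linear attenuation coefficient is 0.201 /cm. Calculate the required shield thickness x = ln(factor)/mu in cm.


x = ln(factor) / mu
x = ln(440) / 0.201
x = 30.282 cm

30.282


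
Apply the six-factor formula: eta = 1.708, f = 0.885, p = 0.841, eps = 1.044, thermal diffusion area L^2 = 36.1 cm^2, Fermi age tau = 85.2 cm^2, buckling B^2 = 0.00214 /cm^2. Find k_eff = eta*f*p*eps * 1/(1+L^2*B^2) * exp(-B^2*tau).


k_inf = eta*f*p*eps = 1.708*0.885*0.841*1.044 = 1.327173
P_TNL = 1/(1 + L^2*B^2) = 1/(1 + 36.1*0.00214) = 0.9282862
P_FNL = exp(-B^2*tau) = exp(-0.00214*85.2) = 0.8333280
k_eff = k_inf * P_TNL * P_FNL = 1.327173 * 0.9282862 * 0.8333280
k_eff = 1.0267

1.0267


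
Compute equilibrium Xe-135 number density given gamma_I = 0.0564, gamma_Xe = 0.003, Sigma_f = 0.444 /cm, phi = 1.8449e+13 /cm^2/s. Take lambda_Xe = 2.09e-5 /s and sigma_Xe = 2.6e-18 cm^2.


Xe_eq = (gamma_I + gamma_Xe) * Sigma_f * phi / (lambda_Xe + sigma_Xe * phi)
Numerator = (0.0564 + 0.003) * 0.444 * 1.8449e+13 = 4.865665e+11
Denominator = 2.09e-5 + 2.6e-18 * 1.8449e+13 = 6.886740e-05
Xe_eq = 4.865665e+11 / 6.886740e-05 = 7.0653e+15 /cm^3

7.0653e+15


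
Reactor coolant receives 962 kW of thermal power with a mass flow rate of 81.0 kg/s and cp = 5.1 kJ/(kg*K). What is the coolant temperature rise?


dT = Q / (m_dot * cp)
dT = 962 / (81.0 * 5.1)
dT = 2.3287 C

2.3287


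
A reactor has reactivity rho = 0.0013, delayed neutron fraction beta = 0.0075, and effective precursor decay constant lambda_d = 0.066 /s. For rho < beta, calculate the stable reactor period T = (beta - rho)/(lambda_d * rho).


T = (beta - rho) / (lambda_d * rho)
T = (0.0075 - 0.0013) / (0.066 * 0.0013)
T = 72.261 s

72.261


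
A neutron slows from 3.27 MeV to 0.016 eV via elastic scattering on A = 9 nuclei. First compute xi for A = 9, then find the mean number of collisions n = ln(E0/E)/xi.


xi = 1 + (A-1)^2/(2A)*ln((A-1)/(A+1)) = 0.2066007 (for A = 9)
n = ln(E0/E) / xi
n = ln(3.27e6 / 0.016) / 0.2066007
n = ln(2.043750e+08) / 0.2066007 = 92.621

92.621


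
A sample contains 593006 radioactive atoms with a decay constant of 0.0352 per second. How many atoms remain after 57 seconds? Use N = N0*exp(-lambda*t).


N = N0 * exp(-lambda * t)
N = 593006 * exp(-0.0352 * 57)
N = 79743

79743


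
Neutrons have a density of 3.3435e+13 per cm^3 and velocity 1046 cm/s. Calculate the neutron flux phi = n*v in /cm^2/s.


phi = n * v
phi = 3.3435e+13 * 1046
phi = 3.4973e+16 /cm^2/s

3.4973e+16


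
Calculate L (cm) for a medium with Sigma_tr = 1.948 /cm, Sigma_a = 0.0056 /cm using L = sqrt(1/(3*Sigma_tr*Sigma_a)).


D = 1 / (3 * Sigma_tr) = 1 / (3 * 1.948) = 0.1711157 cm
L = sqrt(D / Sigma_a)
L = sqrt(0.1711157 / 0.0056)
L = 5.5278 cm

5.5278


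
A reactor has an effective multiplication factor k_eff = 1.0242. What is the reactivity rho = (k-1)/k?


rho = (k_eff - 1) / k_eff
rho = (1.0242 - 1) / 1.0242
rho = 0.023628

0.023628


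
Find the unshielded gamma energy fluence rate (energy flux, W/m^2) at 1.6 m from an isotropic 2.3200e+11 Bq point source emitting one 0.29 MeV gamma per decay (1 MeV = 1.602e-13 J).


psi = A * E * 1.602e-13 / (4*pi*r^2)
psi = 2.3200e+11 * 0.29 * 1.602e-13 / (4*pi*1.6^2)
psi = 3.3504e-04 W/m^2

3.3504e-04


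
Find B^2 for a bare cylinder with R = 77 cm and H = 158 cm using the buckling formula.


B^2 = (2.405/R)^2 + (pi/H)^2
B^2 = (2.405/77)^2 + (pi/158)^2
B^2 = 0.0013709 /cm^2

0.0013709


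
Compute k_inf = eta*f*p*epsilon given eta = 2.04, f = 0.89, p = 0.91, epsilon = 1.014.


k_inf = eta * f * p * epsilon
k_inf = 2.04 * 0.89 * 0.91 * 1.014
k_inf = 1.6753

1.6753


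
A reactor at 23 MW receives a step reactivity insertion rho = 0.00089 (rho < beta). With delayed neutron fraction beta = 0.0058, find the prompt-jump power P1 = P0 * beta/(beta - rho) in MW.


P1/P0 = beta / (beta - rho)
P1/P0 = 0.0058 / (0.0058 - 0.00089) = 1.181263
P1 = 23 * 1.181263 = 27.169 MW

27.169


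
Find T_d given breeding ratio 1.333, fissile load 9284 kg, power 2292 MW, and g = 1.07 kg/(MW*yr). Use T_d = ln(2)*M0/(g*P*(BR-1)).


Breeding gain G = BR - 1 = 1.333 - 1 = 0.333
Fissile production rate = g * P * G = 1.07 * 2292 * 0.333 = 816.66252 kg/yr
T_d = ln(2) * M0 / (g * P * G)
T_d = ln(2) * 9284 / 816.66252 = 7.8799 yr

7.8799


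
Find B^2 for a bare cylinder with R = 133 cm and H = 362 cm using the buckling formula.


B^2 = (2.405/R)^2 + (pi/H)^2
B^2 = (2.405/133)^2 + (pi/362)^2
B^2 = 4.0230e-04 /cm^2

4.0230e-04


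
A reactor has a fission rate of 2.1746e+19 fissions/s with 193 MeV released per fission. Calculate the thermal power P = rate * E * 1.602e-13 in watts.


P = fission_rate * E_MeV * 1.602e-13
P = 2.1746e+19 * 193 * 1.602e-13
P = 6.7236e+08 W

6.7236e+08


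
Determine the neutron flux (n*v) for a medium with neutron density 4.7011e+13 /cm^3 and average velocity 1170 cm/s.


phi = n * v
phi = 4.7011e+13 * 1170
phi = 5.5003e+16 /cm^2/s

5.5003e+16


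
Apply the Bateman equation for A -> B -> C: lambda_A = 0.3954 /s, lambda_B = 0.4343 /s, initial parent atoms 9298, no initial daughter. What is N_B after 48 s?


N_B(t) = lambda_A * N_A0 / (lambda_B - lambda_A) * [exp(-lambda_A*t) - exp(-lambda_B*t)]
exp(-0.3954*48) = 5.720555e-09; exp(-0.4343*48) = 8.841450e-10
N_B = 0.3954 * 9298 / (0.4343 - 0.3954) * (5.720555e-09 - 8.841450e-10)
N_B = 4.5709e-04

4.5709e-04


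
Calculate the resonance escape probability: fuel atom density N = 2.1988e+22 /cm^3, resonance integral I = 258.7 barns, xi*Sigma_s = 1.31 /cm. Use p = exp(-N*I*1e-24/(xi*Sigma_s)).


p = exp(-N * I * 1e-24 / (xi*Sigma_s))
p = exp(-2.1988e+22 * 258.7 * 1e-24 / 1.31)
p = 0.013008

0.013008


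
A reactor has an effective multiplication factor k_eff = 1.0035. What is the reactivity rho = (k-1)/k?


rho = (k_eff - 1) / k_eff
rho = (1.0035 - 1) / 1.0035
rho = 0.0034878

0.0034878


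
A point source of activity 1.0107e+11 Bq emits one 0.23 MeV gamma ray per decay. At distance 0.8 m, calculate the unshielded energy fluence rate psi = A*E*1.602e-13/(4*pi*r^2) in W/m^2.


psi = A * E * 1.602e-13 / (4*pi*r^2)
psi = 1.0107e+11 * 0.23 * 1.602e-13 / (4*pi*0.8^2)
psi = 4.6304e-04 W/m^2

4.6304e-04


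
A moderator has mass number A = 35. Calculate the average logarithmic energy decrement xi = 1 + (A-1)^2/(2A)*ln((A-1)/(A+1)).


xi = 1 + (A-1)^2/(2A) * ln((A-1)/(A+1))
xi = 1 + (35-1)^2/(2*35) * ln((35-1)/(35 +1))
xi = 0.056070

0.056070


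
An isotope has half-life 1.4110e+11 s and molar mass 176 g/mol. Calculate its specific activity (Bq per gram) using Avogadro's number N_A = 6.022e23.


lambda = ln(2) / t_half = ln(2) / 1.4110e+11 = 4.912453e-12 /s
SA = lambda * N_A / M
SA = 4.912453e-12 * 6.022e23 / 176
SA = 1.6808e+10 Bq/g

1.6808e+10


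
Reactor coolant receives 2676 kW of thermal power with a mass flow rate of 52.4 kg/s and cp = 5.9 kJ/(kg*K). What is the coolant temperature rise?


dT = Q / (m_dot * cp)
dT = 2676 / (52.4 * 5.9)
dT = 8.6557 C

8.6557


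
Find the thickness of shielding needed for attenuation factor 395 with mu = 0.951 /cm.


x = ln(factor) / mu
x = ln(395) / 0.951
x = 6.2869 cm

6.2869


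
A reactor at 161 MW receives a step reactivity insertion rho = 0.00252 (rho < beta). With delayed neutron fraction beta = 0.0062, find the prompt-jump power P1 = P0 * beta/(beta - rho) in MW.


P1/P0 = beta / (beta - rho)
P1/P0 = 0.0062 / (0.0062 - 0.00252) = 1.684783
P1 = 161 * 1.684783 = 271.25 MW

271.25


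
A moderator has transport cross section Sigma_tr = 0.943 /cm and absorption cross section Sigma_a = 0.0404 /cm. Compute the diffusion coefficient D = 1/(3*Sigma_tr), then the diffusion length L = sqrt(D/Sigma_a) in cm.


D = 1 / (3 * Sigma_tr) = 1 / (3 * 0.943) = 0.3534818 cm
L = sqrt(D / Sigma_a)
L = sqrt(0.3534818 / 0.0404)
L = 2.9580 cm

2.9580


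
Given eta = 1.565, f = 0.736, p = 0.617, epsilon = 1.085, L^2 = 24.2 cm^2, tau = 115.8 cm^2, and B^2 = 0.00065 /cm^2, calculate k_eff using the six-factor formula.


k_inf = eta*f*p*eps = 1.565*0.736*0.617*1.085 = 0.7710935
P_TNL = 1/(1 + L^2*B^2) = 1/(1 + 24.2*0.00065) = 0.9845136
P_FNL = exp(-B^2*tau) = exp(-0.00065*115.8) = 0.9274930
k_eff = k_inf * P_TNL * P_FNL = 0.7710935 * 0.9845136 * 0.9274930
k_eff = 0.70411

0.70411


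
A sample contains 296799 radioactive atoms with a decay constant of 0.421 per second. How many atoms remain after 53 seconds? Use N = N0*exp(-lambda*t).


N = N0 * exp(-lambda * t)
N = 296799 * exp(-0.421 * 53)
N = 6.0541e-05

6.0541e-05


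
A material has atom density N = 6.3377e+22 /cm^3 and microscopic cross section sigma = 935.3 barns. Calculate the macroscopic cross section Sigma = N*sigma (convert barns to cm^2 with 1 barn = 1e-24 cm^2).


Sigma = N * sigma_barns * 1e-24
Sigma = 6.3377e+22 * 935.3 * 1e-24
Sigma = 59.277 /cm

59.277


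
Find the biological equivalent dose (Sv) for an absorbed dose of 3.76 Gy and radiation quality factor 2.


H = D * Q
H = 3.76 * 2
H = 7.5200 Sv

7.5200


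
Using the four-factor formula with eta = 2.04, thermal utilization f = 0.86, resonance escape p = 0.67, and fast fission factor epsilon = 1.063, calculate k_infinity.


k_inf = eta * f * p * epsilon
k_inf = 2.04 * 0.86 * 0.67 * 1.063
k_inf = 1.2495

1.2495


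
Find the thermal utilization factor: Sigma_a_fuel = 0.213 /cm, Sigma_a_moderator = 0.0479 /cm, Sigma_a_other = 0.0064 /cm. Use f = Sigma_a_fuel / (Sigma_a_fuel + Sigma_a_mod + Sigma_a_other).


f = Sigma_a_fuel / (Sigma_a_fuel + Sigma_a_mod + Sigma_a_other)
f = 0.213 / (0.213 + 0.0479 + 0.0064)
f = 0.79686

0.79686


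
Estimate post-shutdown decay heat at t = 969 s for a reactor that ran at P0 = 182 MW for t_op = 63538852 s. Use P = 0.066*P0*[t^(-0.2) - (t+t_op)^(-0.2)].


P/P0 = 0.066 * [t^(-0.2) - (t + t_op)^(-0.2)]
P/P0 = 0.066 * [969^(-0.2) - (969 + 63538852)^(-0.2)]
P/P0 = 0.066 * [0.2527757 - 0.02750368] = 0.01486795
P = 182 * 0.01486795 = 2.7060 MW

2.7060


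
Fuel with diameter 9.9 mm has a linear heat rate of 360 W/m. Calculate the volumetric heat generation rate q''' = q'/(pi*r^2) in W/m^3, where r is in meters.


r = D / 2 / 1000 = 9.9 / 2 / 1000 = 0.00495 m
q''' = q' / (pi * r^2)
q''' = 360 / (pi * 0.00495^2)
q''' = 4.6767e+06 W/m^3

4.6767e+06


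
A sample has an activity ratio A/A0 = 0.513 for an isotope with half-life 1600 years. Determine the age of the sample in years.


lambda = ln(2) / t_half = ln(2) / 1600 = 4.332170e-04 /yr
t = -ln(A/A0) / lambda
t = -ln(0.513) / 4.332170e-04
t = 1540.8 yr

1540.8


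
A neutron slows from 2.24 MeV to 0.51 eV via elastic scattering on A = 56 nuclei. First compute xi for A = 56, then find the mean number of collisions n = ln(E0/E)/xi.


xi = 1 + (A-1)^2/(2A)*ln((A-1)/(A+1)) = 0.03529286 (for A = 56)
n = ln(E0/E) / xi
n = ln(2.24e6 / 0.51) / 0.03529286
n = ln(4.392157e+06) / 0.03529286 = 433.38

433.38


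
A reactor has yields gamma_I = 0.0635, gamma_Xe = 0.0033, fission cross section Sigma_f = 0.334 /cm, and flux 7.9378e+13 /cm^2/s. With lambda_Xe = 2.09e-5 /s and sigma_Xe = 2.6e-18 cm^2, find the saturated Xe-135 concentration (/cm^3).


Xe_eq = (gamma_I + gamma_Xe) * Sigma_f * phi / (lambda_Xe + sigma_Xe * phi)
Numerator = (0.0635 + 0.0033) * 0.334 * 7.9378e+13 = 1.771018e+12
Denominator = 2.09e-5 + 2.6e-18 * 7.9378e+13 = 2.272828e-04
Xe_eq = 1.771018e+12 / 2.272828e-04 = 7.7921e+15 /cm^3

7.7921e+15


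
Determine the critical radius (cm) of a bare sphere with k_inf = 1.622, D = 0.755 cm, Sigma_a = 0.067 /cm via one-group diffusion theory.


L^2 = D / Sigma_a = 0.755 / 0.067 = 11.26866 cm^2
B_m^2 = (k_inf - 1) / L^2 = (1.622 - 1) / 11.26866 = 0.05519733 /cm^2
For a bare sphere: B_g = pi/R, so R_c = pi / sqrt(B_m^2)
R_c = pi / sqrt(0.05519733) = 13.372 cm

13.372


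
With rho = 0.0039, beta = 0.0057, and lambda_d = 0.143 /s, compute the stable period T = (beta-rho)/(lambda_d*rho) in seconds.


T = (beta - rho) / (lambda_d * rho)
T = (0.0057 - 0.0039) / (0.143 * 0.0039)
T = 3.2275 s

3.2275


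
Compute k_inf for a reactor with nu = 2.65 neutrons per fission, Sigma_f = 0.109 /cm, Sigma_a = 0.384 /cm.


k_inf = nu * Sigma_f / Sigma_a
k_inf = 2.65 * 0.109 / 0.384
k_inf = 0.75221

0.75221


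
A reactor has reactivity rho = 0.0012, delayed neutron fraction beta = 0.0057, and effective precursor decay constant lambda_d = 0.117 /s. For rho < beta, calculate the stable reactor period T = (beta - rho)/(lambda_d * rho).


T = (beta - rho) / (lambda_d * rho)
T = (0.0057 - 0.0012) / (0.117 * 0.0012)
T = 32.051 s

32.051


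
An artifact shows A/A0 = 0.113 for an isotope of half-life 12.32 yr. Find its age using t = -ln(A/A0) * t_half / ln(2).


lambda = ln(2) / t_half = ln(2) / 12.32 = 0.05626195 /yr
t = -ln(A/A0) / lambda
t = -ln(0.113) / 0.05626195
t = 38.754 yr

38.754


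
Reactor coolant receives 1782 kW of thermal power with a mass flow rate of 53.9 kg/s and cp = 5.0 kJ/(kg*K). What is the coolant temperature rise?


dT = Q / (m_dot * cp)
dT = 1782 / (53.9 * 5.0)
dT = 6.6122 C

6.6122


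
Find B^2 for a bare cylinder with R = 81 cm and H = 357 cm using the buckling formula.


B^2 = (2.405/R)^2 + (pi/H)^2
B^2 = (2.405/81)^2 + (pi/357)^2
B^2 = 9.5902e-04 /cm^2

9.5902e-04


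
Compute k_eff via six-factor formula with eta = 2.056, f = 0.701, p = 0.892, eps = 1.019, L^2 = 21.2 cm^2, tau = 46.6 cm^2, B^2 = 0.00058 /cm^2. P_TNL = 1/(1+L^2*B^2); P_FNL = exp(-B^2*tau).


k_inf = eta*f*p*eps = 2.056*0.701*0.892*1.019 = 1.310027
P_TNL = 1/(1 + L^2*B^2) = 1/(1 + 21.2*0.00058) = 0.9878534
P_FNL = exp(-B^2*tau) = exp(-0.00058*46.6) = 0.9733340
k_eff = k_inf * P_TNL * P_FNL = 1.310027 * 0.9878534 * 0.9733340
k_eff = 1.2596

1.2596


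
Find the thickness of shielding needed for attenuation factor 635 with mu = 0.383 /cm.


x = ln(factor) / mu
x = ln(635) / 0.383
x = 16.850 cm

16.850


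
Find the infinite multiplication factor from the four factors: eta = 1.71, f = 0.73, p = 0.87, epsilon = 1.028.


k_inf = eta * f * p * epsilon
k_inf = 1.71 * 0.73 * 0.87 * 1.028
k_inf = 1.1164

1.1164


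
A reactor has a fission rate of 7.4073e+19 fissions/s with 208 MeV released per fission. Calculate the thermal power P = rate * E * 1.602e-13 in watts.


P = fission_rate * E_MeV * 1.602e-13
P = 7.4073e+19 * 208 * 1.602e-13
P = 2.4682e+09 W

2.4682e+09


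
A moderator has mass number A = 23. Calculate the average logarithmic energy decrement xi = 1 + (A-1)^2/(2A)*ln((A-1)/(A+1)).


xi = 1 + (A-1)^2/(2A) * ln((A-1)/(A+1))
xi = 1 + (23-1)^2/(2*23) * ln((23-1)/(23 +1))
xi = 0.084489

0.084489


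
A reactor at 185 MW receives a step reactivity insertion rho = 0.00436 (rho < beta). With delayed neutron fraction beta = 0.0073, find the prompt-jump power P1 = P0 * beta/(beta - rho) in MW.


P1/P0 = beta / (beta - rho)
P1/P0 = 0.0073 / (0.0073 - 0.00436) = 2.482993
P1 = 185 * 2.482993 = 459.35 MW

459.35


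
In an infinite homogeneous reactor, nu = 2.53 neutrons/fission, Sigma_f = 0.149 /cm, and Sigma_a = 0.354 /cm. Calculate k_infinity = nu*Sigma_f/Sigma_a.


k_inf = nu * Sigma_f / Sigma_a
k_inf = 2.53 * 0.149 / 0.354
k_inf = 1.0649

1.0649


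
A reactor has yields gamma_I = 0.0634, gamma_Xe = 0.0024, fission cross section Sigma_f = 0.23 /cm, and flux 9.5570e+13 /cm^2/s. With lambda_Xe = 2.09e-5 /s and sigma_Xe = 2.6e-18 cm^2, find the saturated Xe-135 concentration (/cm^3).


Xe_eq = (gamma_I + gamma_Xe) * Sigma_f * phi / (lambda_Xe + sigma_Xe * phi)
Numerator = (0.0634 + 0.0024) * 0.23 * 9.5570e+13 = 1.446356e+12
Denominator = 2.09e-5 + 2.6e-18 * 9.5570e+13 = 2.693820e-04
Xe_eq = 1.446356e+12 / 2.693820e-04 = 5.3692e+15 /cm^3

5.3692e+15


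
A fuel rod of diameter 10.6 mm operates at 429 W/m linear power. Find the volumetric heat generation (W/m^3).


r = D / 2 / 1000 = 10.6 / 2 / 1000 = 0.0053 m
q''' = q' / (pi * r^2)
q''' = 429 / (pi * 0.0053^2)
q''' = 4.8613e+06 W/m^3

4.8613e+06


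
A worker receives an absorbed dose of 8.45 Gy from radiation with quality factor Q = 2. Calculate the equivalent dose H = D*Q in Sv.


H = D * Q
H = 8.45 * 2
H = 16.900 Sv

16.900


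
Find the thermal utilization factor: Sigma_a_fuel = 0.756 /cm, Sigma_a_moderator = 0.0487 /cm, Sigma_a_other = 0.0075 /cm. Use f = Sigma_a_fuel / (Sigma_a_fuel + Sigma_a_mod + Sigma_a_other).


f = Sigma_a_fuel / (Sigma_a_fuel + Sigma_a_mod + Sigma_a_other)
f = 0.756 / (0.756 + 0.0487 + 0.0075)
f = 0.93081

0.93081


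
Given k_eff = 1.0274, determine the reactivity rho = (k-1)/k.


rho = (k_eff - 1) / k_eff
rho = (1.0274 - 1) / 1.0274
rho = 0.026669

0.026669


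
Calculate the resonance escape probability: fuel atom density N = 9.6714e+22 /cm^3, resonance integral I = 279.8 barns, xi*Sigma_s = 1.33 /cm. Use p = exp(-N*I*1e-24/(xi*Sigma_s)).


p = exp(-N * I * 1e-24 / (xi*Sigma_s))
p = exp(-9.6714e+22 * 279.8 * 1e-24 / 1.33)
p = 1.4579e-09

1.4579e-09


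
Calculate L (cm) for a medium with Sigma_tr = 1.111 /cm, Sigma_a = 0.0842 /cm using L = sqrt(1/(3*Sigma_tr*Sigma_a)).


D = 1 / (3 * Sigma_tr) = 1 / (3 * 1.111) = 0.3000300 cm
L = sqrt(D / Sigma_a)
L = sqrt(0.3000300 / 0.0842)
L = 1.8877 cm

1.8877


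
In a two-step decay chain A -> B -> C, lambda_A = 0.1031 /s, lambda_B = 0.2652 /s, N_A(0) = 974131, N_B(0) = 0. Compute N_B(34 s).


N_B(t) = lambda_A * N_A0 / (lambda_B - lambda_A) * [exp(-lambda_A*t) - exp(-lambda_B*t)]
exp(-0.1031*34) = 0.03003476; exp(-0.2652*34) = 1.213538e-04
N_B = 0.1031 * 974131 / (0.2652 - 0.1031) * (0.03003476 - 1.213538e-04)
N_B = 18534

18534


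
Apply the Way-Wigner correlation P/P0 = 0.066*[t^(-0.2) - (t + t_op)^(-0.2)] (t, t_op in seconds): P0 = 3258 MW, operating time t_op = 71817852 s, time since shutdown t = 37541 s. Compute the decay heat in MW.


P/P0 = 0.066 * [t^(-0.2) - (t + t_op)^(-0.2)]
P/P0 = 0.066 * [37541^(-0.2) - (37541 + 71817852)^(-0.2)]
P/P0 = 0.066 * [0.1216463 - 0.02683540] = 0.006257519
P = 3258 * 0.006257519 = 20.387 MW

20.387


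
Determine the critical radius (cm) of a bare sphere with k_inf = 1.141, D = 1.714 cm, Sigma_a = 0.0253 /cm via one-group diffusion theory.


L^2 = D / Sigma_a = 1.714 / 0.0253 = 67.74704 cm^2
B_m^2 = (k_inf - 1) / L^2 = (1.141 - 1) / 67.74704 = 0.002081272 /cm^2
For a bare sphere: B_g = pi/R, so R_c = pi / sqrt(B_m^2)
R_c = pi / sqrt(0.002081272) = 68.863 cm

68.863


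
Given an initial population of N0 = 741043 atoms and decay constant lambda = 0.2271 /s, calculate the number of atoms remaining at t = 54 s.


N = N0 * exp(-lambda * t)
N = 741043 * exp(-0.2271 * 54)
N = 3.4988

3.4988


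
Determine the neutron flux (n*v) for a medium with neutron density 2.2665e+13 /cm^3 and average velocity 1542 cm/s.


phi = n * v
phi = 2.2665e+13 * 1542
phi = 3.4949e+16 /cm^2/s

3.4949e+16


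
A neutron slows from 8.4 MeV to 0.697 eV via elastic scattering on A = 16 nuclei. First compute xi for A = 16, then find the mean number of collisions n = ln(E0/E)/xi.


xi = 1 + (A-1)^2/(2A)*ln((A-1)/(A+1)) = 0.1199467 (for A = 16)
n = ln(E0/E) / xi
n = ln(8.4e6 / 0.697) / 0.1199467
n = ln(1.205165e+07) / 0.1199467 = 135.93

135.93


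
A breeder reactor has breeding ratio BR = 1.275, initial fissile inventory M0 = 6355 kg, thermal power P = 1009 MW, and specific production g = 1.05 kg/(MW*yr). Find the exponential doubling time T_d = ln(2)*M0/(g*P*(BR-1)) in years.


Breeding gain G = BR - 1 = 1.275 - 1 = 0.275
Fissile production rate = g * P * G = 1.05 * 1009 * 0.275 = 291.34875 kg/yr
T_d = ln(2) * M0 / (g * P * G)
T_d = ln(2) * 6355 / 291.34875 = 15.119 yr

15.119


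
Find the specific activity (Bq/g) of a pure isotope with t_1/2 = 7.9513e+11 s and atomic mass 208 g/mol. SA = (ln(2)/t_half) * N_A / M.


lambda = ln(2) / t_half = ln(2) / 7.9513e+11 = 8.717407e-13 /s
SA = lambda * N_A / M
SA = 8.717407e-13 * 6.022e23 / 208
SA = 2.5239e+09 Bq/g

2.5239e+09


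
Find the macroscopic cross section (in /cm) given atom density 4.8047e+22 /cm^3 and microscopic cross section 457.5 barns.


Sigma = N * sigma_barns * 1e-24
Sigma = 4.8047e+22 * 457.5 * 1e-24
Sigma = 21.982 /cm

21.982


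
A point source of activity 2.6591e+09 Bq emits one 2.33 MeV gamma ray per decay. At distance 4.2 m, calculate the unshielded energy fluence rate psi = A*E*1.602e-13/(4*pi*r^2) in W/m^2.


psi = A * E * 1.602e-13 / (4*pi*r^2)
psi = 2.6591e+09 * 2.33 * 1.602e-13 / (4*pi*4.2^2)
psi = 4.4776e-06 W/m^2

4.4776e-06


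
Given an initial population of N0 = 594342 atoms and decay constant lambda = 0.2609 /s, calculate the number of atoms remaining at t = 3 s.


N = N0 * exp(-lambda * t)
N = 594342 * exp(-0.2609 * 3)
N = 271715

271715


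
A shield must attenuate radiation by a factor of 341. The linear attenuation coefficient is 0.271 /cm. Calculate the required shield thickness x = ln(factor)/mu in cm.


x = ln(factor) / mu
x = ln(341) / 0.271
x = 21.520 cm

21.520


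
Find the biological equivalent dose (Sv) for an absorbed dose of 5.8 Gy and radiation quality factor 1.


H = D * Q
H = 5.8 * 1
H = 5.8000 Sv

5.8000


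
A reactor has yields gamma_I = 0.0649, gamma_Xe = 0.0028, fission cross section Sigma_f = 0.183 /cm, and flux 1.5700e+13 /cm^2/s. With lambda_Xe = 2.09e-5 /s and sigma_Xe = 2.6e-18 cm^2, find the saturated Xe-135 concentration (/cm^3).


Xe_eq = (gamma_I + gamma_Xe) * Sigma_f * phi / (lambda_Xe + sigma_Xe * phi)
Numerator = (0.0649 + 0.0028) * 0.183 * 1.5700e+13 = 1.945089e+11
Denominator = 2.09e-5 + 2.6e-18 * 1.5700e+13 = 6.172000e-05
Xe_eq = 1.945089e+11 / 6.172000e-05 = 3.1515e+15 /cm^3

3.1515e+15


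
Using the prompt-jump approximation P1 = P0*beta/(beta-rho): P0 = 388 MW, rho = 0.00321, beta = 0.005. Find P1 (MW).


P1/P0 = beta / (beta - rho)
P1/P0 = 0.005 / (0.005 - 0.00321) = 2.793296
P1 = 388 * 2.793296 = 1083.8 MW

1083.8


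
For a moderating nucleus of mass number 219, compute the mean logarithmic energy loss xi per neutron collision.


xi = 1 + (A-1)^2/(2A) * ln((A-1)/(A+1))
xi = 1 + (219-1)^2/(2*219) * ln((219-1)/(219 +1))
xi = 0.0091047

0.0091047


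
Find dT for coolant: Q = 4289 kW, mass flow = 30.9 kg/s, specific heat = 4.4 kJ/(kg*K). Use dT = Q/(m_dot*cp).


dT = Q / (m_dot * cp)
dT = 4289 / (30.9 * 4.4)
dT = 31.546 C

31.546


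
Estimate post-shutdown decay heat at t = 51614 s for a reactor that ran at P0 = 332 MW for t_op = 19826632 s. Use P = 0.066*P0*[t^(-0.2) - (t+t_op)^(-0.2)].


P/P0 = 0.066 * [t^(-0.2) - (t + t_op)^(-0.2)]
P/P0 = 0.066 * [51614^(-0.2) - (51614 + 19826632)^(-0.2)]
P/P0 = 0.066 * [0.1141423 - 0.03469959] = 0.005243219
P = 332 * 0.005243219 = 1.7407 MW

1.7407


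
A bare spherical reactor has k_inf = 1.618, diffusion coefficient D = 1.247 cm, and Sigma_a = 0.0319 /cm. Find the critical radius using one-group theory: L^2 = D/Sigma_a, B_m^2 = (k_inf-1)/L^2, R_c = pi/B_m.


L^2 = D / Sigma_a = 1.247 / 0.0319 = 39.09091 cm^2
B_m^2 = (k_inf - 1) / L^2 = (1.618 - 1) / 39.09091 = 0.01580930 /cm^2
For a bare sphere: B_g = pi/R, so R_c = pi / sqrt(B_m^2)
R_c = pi / sqrt(0.01580930) = 24.986 cm

24.986


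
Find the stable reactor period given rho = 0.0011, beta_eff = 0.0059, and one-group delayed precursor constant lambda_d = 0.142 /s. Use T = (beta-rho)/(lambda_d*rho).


T = (beta - rho) / (lambda_d * rho)
T = (0.0059 - 0.0011) / (0.142 * 0.0011)
T = 30.730 s

30.730


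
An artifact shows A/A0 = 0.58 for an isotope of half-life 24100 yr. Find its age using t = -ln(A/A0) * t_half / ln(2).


lambda = ln(2) / t_half = ln(2) / 24100 = 2.876129e-05 /yr
t = -ln(A/A0) / lambda
t = -ln(0.58) / 2.876129e-05
t = 18940 yr

18940


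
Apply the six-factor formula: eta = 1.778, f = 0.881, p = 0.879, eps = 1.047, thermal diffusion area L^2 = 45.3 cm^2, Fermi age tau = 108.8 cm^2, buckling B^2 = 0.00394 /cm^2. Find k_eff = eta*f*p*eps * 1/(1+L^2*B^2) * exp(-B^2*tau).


k_inf = eta*f*p*eps = 1.778*0.881*0.879*1.047 = 1.441595
P_TNL = 1/(1 + L^2*B^2) = 1/(1 + 45.3*0.00394) = 0.8485492
P_FNL = exp(-B^2*tau) = exp(-0.00394*108.8) = 0.6513735
k_eff = k_inf * P_TNL * P_FNL = 1.441595 * 0.8485492 * 0.6513735
k_eff = 0.79680

0.79680


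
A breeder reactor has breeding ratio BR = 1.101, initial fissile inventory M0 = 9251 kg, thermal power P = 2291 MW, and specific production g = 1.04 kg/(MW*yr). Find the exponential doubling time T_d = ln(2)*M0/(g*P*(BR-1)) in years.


Breeding gain G = BR - 1 = 1.101 - 1 = 0.101
Fissile production rate = g * P * G = 1.04 * 2291 * 0.101 = 240.64664 kg/yr
T_d = ln(2) * M0 / (g * P * G)
T_d = ln(2) * 9251 / 240.64664 = 26.646 yr

26.646


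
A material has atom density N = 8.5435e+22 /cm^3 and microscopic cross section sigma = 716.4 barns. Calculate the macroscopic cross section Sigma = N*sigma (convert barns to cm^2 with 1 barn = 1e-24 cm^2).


Sigma = N * sigma_barns * 1e-24
Sigma = 8.5435e+22 * 716.4 * 1e-24
Sigma = 61.206 /cm

61.206


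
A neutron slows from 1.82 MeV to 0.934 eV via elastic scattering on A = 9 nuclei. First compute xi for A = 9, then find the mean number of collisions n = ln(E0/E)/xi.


xi = 1 + (A-1)^2/(2A)*ln((A-1)/(A+1)) = 0.2066007 (for A = 9)
n = ln(E0/E) / xi
n = ln(1.82e6 / 0.934) / 0.2066007
n = ln(1.948608e+06) / 0.2066007 = 70.100

70.100


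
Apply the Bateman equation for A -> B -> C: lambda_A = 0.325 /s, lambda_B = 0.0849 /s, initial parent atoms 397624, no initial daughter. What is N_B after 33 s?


N_B(t) = lambda_A * N_A0 / (lambda_B - lambda_A) * [exp(-lambda_A*t) - exp(-lambda_B*t)]
exp(-0.325*33) = 2.198830e-05; exp(-0.0849*33) = 0.06070677
N_B = 0.325 * 397624 / (0.0849 - 0.325) * (2.198830e-05 - 0.06070677)
N_B = 32662

32662


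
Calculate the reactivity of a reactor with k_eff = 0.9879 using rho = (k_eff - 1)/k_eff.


rho = (k_eff - 1) / k_eff
rho = (0.9879 - 1) / 0.9879
rho = -0.012248

-0.012248


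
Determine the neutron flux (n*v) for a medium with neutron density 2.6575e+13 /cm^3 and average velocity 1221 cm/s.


phi = n * v
phi = 2.6575e+13 * 1221
phi = 3.2448e+16 /cm^2/s

3.2448e+16


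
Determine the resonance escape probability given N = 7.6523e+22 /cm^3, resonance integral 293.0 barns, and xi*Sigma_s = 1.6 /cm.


p = exp(-N * I * 1e-24 / (xi*Sigma_s))
p = exp(-7.6523e+22 * 293.0 * 1e-24 / 1.6)
p = 8.2056e-07

8.2056e-07


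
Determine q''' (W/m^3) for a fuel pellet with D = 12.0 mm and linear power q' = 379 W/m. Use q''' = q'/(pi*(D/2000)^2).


r = D / 2 / 1000 = 12.0 / 2 / 1000 = 0.006 m
q''' = q' / (pi * r^2)
q''' = 379 / (pi * 0.006^2)
q''' = 3.3511e+06 W/m^3

3.3511e+06


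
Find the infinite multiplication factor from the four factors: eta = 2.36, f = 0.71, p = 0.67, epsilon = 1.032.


k_inf = eta * f * p * epsilon
k_inf = 2.36 * 0.71 * 0.67 * 1.032
k_inf = 1.1586

1.1586


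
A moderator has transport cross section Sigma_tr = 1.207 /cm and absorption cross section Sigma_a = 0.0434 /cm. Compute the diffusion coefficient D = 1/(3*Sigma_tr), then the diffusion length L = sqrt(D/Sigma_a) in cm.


D = 1 / (3 * Sigma_tr) = 1 / (3 * 1.207) = 0.2761668 cm
L = sqrt(D / Sigma_a)
L = sqrt(0.2761668 / 0.0434)
L = 2.5226 cm

2.5226


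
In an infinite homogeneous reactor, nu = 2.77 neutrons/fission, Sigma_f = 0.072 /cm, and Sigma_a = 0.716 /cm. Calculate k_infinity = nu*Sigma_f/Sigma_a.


k_inf = nu * Sigma_f / Sigma_a
k_inf = 2.77 * 0.072 / 0.716
k_inf = 0.27855

0.27855


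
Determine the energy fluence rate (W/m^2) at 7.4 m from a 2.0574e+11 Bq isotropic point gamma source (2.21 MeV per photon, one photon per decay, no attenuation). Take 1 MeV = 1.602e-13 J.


psi = A * E * 1.602e-13 / (4*pi*r^2)
psi = 2.0574e+11 * 2.21 * 1.602e-13 / (4*pi*7.4^2)
psi = 1.0585e-04 W/m^2

1.0585e-04


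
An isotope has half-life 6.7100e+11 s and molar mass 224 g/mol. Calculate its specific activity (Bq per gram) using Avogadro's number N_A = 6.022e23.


lambda = ln(2) / t_half = ln(2) / 6.7100e+11 = 1.033006e-12 /s
SA = lambda * N_A / M
SA = 1.033006e-12 * 6.022e23 / 224
SA = 2.7771e+09 Bq/g

2.7771e+09


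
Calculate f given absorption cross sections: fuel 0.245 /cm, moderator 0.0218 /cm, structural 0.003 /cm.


f = Sigma_a_fuel / (Sigma_a_fuel + Sigma_a_mod + Sigma_a_other)
f = 0.245 / (0.245 + 0.0218 + 0.003)
f = 0.90808

0.90808


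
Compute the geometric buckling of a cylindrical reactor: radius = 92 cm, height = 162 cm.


B^2 = (2.405/R)^2 + (pi/H)^2
B^2 = (2.405/92)^2 + (pi/162)^2
B^2 = 0.0010594 /cm^2

0.0010594


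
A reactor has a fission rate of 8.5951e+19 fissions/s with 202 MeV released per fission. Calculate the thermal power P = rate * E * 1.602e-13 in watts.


P = fission_rate * E_MeV * 1.602e-13
P = 8.5951e+19 * 202 * 1.602e-13
P = 2.7814e+09 W

2.7814e+09


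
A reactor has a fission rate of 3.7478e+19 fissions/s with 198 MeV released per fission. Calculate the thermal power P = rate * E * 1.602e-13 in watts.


P = fission_rate * E_MeV * 1.602e-13
P = 3.7478e+19 * 198 * 1.602e-13
P = 1.1888e+09 W

1.1888e+09


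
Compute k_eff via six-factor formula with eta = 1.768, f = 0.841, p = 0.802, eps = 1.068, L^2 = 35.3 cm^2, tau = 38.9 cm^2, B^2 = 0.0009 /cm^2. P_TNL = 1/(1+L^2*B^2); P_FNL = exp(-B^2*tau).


k_inf = eta*f*p*eps = 1.768*0.841*0.802*1.068 = 1.273573
P_TNL = 1/(1 + L^2*B^2) = 1/(1 + 35.3*0.0009) = 0.9692083
P_FNL = exp(-B^2*tau) = exp(-0.0009*38.9) = 0.9655958
k_eff = k_inf * P_TNL * P_FNL = 1.273573 * 0.9692083 * 0.9655958
k_eff = 1.1919

1.1919


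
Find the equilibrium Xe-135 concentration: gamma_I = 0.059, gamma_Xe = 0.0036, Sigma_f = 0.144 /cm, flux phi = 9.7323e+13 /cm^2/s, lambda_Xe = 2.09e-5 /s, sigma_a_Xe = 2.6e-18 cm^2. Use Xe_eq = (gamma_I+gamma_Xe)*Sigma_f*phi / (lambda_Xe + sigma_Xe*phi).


Xe_eq = (gamma_I + gamma_Xe) * Sigma_f * phi / (lambda_Xe + sigma_Xe * phi)
Numerator = (0.059 + 0.0036) * 0.144 * 9.7323e+13 = 8.773085e+11
Denominator = 2.09e-5 + 2.6e-18 * 9.7323e+13 = 2.739398e-04
Xe_eq = 8.773085e+11 / 2.739398e-04 = 3.2026e+15 /cm^3

3.2026e+15


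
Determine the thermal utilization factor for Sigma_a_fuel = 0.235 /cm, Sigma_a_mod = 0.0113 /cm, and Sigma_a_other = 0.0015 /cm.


f = Sigma_a_fuel / (Sigma_a_fuel + Sigma_a_mod + Sigma_a_other)
f = 0.235 / (0.235 + 0.0113 + 0.0015)
f = 0.94835

0.94835


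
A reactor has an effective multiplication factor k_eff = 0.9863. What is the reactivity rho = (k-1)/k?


rho = (k_eff - 1) / k_eff
rho = (0.9863 - 1) / 0.9863
rho = -0.013890

-0.013890


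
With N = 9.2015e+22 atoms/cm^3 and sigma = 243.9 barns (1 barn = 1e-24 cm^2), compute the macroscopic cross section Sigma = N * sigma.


Sigma = N * sigma_barns * 1e-24
Sigma = 9.2015e+22 * 243.9 * 1e-24
Sigma = 22.442 /cm

22.442


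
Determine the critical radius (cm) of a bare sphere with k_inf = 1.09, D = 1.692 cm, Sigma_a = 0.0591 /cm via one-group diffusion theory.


L^2 = D / Sigma_a = 1.692 / 0.0591 = 28.62944 cm^2
B_m^2 = (k_inf - 1) / L^2 = (1.09 - 1) / 28.62944 = 0.003143617 /cm^2
For a bare sphere: B_g = pi/R, so R_c = pi / sqrt(B_m^2)
R_c = pi / sqrt(0.003143617) = 56.032 cm

56.032


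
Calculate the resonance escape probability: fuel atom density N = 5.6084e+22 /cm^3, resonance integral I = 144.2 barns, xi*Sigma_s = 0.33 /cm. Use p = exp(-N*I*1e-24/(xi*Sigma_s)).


p = exp(-N * I * 1e-24 / (xi*Sigma_s))
p = exp(-5.6084e+22 * 144.2 * 1e-24 / 0.33)
p = 2.2737e-11

2.2737e-11


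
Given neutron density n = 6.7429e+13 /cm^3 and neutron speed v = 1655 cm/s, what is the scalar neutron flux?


phi = n * v
phi = 6.7429e+13 * 1655
phi = 1.1159e+17 /cm^2/s

1.1159e+17


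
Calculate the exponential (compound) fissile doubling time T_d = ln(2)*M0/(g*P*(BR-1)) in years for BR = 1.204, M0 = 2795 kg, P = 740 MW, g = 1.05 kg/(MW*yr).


Breeding gain G = BR - 1 = 1.204 - 1 = 0.204
Fissile production rate = g * P * G = 1.05 * 740 * 0.204 = 158.508 kg/yr
T_d = ln(2) * M0 / (g * P * G)
T_d = ln(2) * 2795 / 158.508 = 12.222 yr

12.222


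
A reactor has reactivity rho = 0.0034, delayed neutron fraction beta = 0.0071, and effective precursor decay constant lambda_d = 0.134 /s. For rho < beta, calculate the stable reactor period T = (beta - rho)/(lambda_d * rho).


T = (beta - rho) / (lambda_d * rho)
T = (0.0071 - 0.0034) / (0.134 * 0.0034)
T = 8.1212 s

8.1212
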